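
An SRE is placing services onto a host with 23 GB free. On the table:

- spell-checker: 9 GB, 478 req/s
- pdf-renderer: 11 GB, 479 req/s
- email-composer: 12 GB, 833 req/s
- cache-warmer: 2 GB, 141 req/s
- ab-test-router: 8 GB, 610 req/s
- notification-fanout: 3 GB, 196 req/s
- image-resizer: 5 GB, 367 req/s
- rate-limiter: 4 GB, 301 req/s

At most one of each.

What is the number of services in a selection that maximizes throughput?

The maximum throughput within 23 GB is 1642.
One optimal bundle: email-composer + cache-warmer + image-resizer + rate-limiter (23 GB).
Any selection reaching 1642 contains exactly 4 services.

4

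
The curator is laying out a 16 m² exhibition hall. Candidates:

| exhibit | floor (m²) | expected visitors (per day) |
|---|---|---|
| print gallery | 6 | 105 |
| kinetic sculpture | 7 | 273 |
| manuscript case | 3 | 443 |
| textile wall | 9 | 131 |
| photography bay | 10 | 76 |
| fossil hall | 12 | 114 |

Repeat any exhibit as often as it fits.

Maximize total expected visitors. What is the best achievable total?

By expected visitors per m²: manuscript case 147.67, kinetic sculpture 39.00, print gallery 17.50, textile wall 14.56 lead.
Taking 5×manuscript case: 15 m² used, 2215 in expected visitors.
Every other selection either busts 16 m² or fails to beat 2215.

2215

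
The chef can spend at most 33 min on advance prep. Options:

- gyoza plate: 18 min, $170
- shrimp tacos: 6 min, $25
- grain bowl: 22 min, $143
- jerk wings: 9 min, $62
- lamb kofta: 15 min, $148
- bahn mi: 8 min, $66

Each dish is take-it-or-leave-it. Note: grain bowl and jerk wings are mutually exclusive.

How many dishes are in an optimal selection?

2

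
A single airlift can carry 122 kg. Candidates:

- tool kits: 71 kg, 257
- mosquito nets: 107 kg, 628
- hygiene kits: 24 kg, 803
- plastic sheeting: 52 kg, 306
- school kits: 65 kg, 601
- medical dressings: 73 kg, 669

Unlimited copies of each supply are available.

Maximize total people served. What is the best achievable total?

4015

5×hygiene kits uses 120 of the 122 kg and totals 4015.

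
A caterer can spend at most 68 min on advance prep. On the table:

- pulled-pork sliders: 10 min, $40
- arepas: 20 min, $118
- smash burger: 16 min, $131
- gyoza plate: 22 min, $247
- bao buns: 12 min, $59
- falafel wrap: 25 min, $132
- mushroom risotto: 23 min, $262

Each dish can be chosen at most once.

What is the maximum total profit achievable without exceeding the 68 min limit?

640

Smash burger + gyoza plate + mushroom risotto uses 61 of the 68 min and totals 640.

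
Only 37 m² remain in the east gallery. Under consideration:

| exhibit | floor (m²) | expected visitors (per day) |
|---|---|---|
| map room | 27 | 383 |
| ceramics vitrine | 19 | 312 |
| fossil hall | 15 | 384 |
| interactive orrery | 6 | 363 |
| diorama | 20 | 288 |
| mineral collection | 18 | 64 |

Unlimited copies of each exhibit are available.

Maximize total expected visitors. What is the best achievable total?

By expected visitors per m²: interactive orrery 60.50, fossil hall 25.60, ceramics vitrine 16.42, diorama 14.40 lead.
The ratio ordering already packs tightly: 6×interactive orrery, 36 m², 2178.
The spare 1 m² is too small for any remaining exhibit, and no exchange beats 2178.

2178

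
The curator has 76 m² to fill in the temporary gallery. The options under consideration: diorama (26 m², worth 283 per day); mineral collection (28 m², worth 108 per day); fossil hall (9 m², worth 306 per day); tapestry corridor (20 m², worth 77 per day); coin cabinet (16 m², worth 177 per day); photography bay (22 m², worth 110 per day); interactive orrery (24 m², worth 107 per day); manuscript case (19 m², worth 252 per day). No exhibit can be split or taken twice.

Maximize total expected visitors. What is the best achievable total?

Best packing: diorama + fossil hall + coin cabinet + manuscript case — 70 m², 1018 total.
Runner-up diorama + fossil hall + photography bay + manuscript case tops out at 951.

1018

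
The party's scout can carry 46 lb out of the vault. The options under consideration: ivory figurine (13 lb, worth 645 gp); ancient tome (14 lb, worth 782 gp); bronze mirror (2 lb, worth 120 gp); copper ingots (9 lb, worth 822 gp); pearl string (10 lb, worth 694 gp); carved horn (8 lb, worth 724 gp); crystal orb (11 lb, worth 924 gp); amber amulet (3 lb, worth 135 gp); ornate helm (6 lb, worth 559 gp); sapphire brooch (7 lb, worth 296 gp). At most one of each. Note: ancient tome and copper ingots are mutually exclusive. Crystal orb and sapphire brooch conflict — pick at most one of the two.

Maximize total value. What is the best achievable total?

3843

Best packing: bronze mirror + copper ingots + pearl string + carved horn + crystal orb + ornate helm — 46 lb, 3843 total.
Every other selection either busts 46 lb or breaks a pairing rule or fails to beat 3843.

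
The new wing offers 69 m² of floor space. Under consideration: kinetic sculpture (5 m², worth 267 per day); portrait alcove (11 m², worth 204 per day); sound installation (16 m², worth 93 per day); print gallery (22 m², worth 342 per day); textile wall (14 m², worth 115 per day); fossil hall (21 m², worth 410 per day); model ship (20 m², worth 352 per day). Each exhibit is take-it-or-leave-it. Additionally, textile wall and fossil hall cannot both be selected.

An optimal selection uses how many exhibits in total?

4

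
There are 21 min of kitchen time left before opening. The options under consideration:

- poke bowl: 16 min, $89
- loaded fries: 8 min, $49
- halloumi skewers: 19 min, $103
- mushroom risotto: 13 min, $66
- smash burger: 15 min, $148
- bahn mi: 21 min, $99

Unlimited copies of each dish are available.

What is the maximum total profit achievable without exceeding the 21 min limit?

148

The ratio ordering already packs tightly: smash burger, 15 min, 148.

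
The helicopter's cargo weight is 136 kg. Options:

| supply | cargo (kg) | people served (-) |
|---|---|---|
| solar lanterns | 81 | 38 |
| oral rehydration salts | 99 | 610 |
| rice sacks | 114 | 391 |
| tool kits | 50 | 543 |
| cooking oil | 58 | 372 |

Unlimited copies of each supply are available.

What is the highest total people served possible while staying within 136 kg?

By people served per kg: tool kits 10.86, cooking oil 6.41, oral rehydration salts 6.16 lead.
Taking 2×tool kits: 100 kg used, 1086 in people served.
No other feasible combination exceeds 1086.

1086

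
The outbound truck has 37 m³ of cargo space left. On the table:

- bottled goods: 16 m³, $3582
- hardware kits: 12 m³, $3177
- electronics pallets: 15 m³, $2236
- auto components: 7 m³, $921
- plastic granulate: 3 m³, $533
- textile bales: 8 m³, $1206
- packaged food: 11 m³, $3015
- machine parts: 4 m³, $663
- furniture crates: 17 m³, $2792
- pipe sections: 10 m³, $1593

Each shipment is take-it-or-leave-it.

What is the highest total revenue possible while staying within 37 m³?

Taking the top-ratio shipments first gives hardware kits + auto components + plastic granulate + packaged food + machine parts for 8309 (37 m³).
Replace auto components and plastic granulate with pipe sections: the trade gains 139 net, giving 8448 at 37 m³.
That's the maximum — no swap from here does better than 8448.

8448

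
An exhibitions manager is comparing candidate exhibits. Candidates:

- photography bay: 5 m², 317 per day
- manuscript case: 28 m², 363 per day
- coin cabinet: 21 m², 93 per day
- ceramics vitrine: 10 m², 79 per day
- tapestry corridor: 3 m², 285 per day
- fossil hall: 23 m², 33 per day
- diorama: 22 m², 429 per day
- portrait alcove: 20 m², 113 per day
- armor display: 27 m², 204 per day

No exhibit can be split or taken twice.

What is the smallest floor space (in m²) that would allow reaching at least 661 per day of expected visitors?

18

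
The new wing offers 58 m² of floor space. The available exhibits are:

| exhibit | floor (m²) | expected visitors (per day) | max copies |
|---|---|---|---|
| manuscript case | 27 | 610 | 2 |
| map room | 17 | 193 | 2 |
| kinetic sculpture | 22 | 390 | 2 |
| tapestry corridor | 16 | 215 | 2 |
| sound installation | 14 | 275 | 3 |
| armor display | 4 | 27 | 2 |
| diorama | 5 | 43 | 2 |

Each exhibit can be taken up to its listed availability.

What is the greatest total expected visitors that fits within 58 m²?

1247

Ranking by ratio (expected visitors/m²): manuscript case 22.59, sound installation 19.64, kinetic sculpture 17.73.
Best packing: 2×manuscript case + armor display — 58 m², 1247 total.
Nothing else within 58 m² beats 1247.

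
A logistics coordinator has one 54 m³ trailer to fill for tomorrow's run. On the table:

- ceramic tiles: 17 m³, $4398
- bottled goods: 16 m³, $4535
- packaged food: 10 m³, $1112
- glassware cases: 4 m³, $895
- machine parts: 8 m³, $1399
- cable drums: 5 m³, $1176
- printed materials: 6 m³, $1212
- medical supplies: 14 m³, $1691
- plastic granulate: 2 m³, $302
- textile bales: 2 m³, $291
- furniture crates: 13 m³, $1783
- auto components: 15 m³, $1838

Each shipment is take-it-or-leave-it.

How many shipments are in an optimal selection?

Optimal total is 13022.
ceramic tiles + bottled goods + machine parts + cable drums + printed materials + plastic granulate hits 13022 at 54 m³.
Any selection reaching 13022 contains exactly 6 shipments.

6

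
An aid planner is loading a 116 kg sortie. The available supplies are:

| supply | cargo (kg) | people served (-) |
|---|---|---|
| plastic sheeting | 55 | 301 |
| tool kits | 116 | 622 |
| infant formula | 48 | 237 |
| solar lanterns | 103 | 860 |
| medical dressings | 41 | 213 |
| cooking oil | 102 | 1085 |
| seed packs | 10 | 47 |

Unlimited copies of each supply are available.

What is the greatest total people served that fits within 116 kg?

1132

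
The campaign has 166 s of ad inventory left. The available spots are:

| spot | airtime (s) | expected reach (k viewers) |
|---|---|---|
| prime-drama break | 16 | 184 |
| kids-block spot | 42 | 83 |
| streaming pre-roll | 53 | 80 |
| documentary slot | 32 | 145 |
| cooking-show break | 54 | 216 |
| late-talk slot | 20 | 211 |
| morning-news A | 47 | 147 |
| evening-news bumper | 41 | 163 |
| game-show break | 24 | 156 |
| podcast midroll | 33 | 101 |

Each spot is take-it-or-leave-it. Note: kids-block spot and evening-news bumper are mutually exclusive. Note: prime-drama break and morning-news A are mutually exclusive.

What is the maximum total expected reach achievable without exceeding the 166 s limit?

960

Density check — prime-drama break 11.50, late-talk slot 10.55, game-show break 6.50, documentary slot 4.53 are the best per s.
The ratio heuristic lands on prime-drama break + documentary slot + cooking-show break + late-talk slot + game-show break (912) but leaves 20 s idle.
Replace cooking-show break with evening-news bumper + podcast midroll: the trade gains 48 net, giving 960 at 166 s.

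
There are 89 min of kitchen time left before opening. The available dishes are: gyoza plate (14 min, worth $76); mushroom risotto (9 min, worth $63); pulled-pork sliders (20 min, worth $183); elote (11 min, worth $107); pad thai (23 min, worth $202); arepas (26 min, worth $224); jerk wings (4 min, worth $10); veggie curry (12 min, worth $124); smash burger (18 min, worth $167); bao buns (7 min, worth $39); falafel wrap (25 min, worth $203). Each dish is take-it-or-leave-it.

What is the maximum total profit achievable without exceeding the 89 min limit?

805

Ranking by ratio (profit/min): veggie curry 10.33, elote 9.73, smash burger 9.28, pulled-pork sliders 9.15.
Greedy by ratio would take pulled-pork sliders + elote + pad thai + jerk wings + veggie curry + smash burger: 88 min used, total 793.
Dropping pad thai and jerk wings frees 27 min; slotting in arepas (26 min) lifts the total to 805 at 87 min.
Next best is elote + pad thai + veggie curry + smash burger + falafel wrap at 803 (89 min) — short by 2.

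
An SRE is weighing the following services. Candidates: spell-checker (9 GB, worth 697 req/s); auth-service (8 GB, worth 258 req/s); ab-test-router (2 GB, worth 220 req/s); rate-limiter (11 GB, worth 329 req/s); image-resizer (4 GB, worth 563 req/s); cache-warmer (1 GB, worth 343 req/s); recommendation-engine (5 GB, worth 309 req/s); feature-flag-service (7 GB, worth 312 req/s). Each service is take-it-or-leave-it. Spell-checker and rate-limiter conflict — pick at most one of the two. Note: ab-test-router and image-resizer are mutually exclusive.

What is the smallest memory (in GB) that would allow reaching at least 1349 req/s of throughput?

14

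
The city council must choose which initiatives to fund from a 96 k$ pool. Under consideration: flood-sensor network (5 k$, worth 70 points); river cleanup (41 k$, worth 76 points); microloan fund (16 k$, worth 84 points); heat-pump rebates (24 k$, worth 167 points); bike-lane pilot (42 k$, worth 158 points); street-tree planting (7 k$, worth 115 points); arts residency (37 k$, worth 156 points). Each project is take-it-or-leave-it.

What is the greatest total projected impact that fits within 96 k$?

594

By projected impact per k$: street-tree planting 16.43, flood-sensor network 14.00, heat-pump rebates 6.96, microloan fund 5.25 lead.
Filling by ratio: flood-sensor network + microloan fund + heat-pump rebates + street-tree planting + arts residency for 592, with 7 k$ left unused.
Replace arts residency with bike-lane pilot: the trade gains 2 net, giving 594 at 94 k$.
Next best is flood-sensor network + microloan fund + heat-pump rebates + street-tree planting + arts residency at 592 (89 k$) — short by 2.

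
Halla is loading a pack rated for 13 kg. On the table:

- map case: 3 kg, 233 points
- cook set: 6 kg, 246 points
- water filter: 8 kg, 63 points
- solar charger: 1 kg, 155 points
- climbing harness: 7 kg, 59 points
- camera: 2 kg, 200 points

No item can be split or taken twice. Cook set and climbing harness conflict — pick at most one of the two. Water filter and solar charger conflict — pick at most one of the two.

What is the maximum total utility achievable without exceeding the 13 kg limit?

834

By utility per kg: solar charger 155.00, camera 100.00, map case 77.67, cook set 41.00 lead.
Best packing: map case + cook set + solar charger + camera — 12 kg, 834 total.
Runner-up map case + cook set + camera tops out at 679.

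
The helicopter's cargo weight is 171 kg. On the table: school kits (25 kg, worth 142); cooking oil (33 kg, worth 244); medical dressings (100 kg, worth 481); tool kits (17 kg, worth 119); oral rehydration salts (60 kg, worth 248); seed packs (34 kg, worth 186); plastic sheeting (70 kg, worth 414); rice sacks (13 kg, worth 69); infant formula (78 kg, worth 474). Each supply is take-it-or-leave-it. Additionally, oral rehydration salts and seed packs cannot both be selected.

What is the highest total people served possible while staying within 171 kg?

1048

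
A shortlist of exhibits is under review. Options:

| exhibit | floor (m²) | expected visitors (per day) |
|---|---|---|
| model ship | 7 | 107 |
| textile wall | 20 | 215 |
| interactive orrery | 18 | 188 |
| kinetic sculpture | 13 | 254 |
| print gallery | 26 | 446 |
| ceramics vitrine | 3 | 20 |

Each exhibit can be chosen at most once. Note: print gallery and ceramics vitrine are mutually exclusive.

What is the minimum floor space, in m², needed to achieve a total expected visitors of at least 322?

Minimise m² subject to total expected visitors ≥ 322.
model ship + kinetic sculpture: 361 expected visitors at 20 m².
No combination under 20 m² hits 322.

20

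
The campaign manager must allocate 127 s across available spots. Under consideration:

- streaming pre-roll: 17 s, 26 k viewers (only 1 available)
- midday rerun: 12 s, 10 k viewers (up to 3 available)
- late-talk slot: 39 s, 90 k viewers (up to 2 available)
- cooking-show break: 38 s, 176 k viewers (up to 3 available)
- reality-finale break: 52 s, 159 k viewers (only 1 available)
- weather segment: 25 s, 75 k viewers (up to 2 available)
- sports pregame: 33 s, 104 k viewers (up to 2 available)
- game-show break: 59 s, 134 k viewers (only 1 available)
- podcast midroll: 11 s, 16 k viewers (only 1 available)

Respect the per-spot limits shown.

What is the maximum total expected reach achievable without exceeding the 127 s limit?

Density check — cooking-show break 4.63, sports pregame 3.15, reality-finale break 3.06, weather segment 3.00 are the best per s.
The ratio ordering already packs tightly: 3×cooking-show break + podcast midroll, 125 s, 544.

544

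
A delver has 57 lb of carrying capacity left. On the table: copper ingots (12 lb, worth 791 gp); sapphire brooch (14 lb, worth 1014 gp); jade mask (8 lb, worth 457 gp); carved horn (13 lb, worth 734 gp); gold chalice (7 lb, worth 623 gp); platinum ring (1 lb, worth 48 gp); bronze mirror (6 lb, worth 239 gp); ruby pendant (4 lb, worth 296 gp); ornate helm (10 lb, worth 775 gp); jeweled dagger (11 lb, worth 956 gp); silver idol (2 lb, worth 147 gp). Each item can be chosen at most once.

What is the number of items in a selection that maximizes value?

Best achievable value is 4354.
copper ingots + sapphire brooch + gold chalice + platinum ring + ornate helm + jeweled dagger + silver idol hits 4354 at 57 lb.
Every optimal selection uses 7 items.

7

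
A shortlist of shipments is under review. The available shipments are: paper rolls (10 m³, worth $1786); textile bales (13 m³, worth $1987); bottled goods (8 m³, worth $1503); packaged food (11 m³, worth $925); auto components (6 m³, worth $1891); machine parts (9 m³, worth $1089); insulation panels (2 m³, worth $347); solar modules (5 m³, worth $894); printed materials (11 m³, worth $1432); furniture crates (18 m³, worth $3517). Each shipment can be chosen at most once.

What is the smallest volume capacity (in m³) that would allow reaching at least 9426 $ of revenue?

Minimise m³ subject to total revenue ≥ 9426.
Taking paper rolls + bottled goods + auto components + solar modules + furniture crates gives 9591 (≥ 9426) for 47 m³.
Any bundle with less than 47 m³ falls short of 9426.

47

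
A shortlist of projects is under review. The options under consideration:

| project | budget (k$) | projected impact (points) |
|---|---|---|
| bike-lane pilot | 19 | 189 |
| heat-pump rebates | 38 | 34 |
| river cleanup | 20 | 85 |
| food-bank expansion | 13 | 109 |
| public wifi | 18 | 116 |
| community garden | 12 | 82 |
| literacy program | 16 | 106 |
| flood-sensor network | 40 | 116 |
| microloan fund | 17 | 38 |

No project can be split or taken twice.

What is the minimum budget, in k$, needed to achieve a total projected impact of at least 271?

Look for the lowest-budget combination reaching 271.
bike-lane pilot + community garden: 271 projected impact at 31 k$.
Any bundle with less than 31 k$ falls short of 271.

31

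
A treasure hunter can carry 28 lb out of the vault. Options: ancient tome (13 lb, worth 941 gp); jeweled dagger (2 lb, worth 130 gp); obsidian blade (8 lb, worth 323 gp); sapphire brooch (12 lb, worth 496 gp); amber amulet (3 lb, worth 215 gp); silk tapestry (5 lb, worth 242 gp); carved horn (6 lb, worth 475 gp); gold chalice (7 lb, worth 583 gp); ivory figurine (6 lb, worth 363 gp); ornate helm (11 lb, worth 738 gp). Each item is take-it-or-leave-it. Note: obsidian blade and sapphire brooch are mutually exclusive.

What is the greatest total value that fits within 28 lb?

Ranking by ratio (value/lb): gold chalice 83.29, carved horn 79.17, ancient tome 72.38.
Taking ancient tome + jeweled dagger + carved horn + gold chalice: 28 lb used, 2129 in value.
Nothing else feasible within 28 lb beats 2129.

2129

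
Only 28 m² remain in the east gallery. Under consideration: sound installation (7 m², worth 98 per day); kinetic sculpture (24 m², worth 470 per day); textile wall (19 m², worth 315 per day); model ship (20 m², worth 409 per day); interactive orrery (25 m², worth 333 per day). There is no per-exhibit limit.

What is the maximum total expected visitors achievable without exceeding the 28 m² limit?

507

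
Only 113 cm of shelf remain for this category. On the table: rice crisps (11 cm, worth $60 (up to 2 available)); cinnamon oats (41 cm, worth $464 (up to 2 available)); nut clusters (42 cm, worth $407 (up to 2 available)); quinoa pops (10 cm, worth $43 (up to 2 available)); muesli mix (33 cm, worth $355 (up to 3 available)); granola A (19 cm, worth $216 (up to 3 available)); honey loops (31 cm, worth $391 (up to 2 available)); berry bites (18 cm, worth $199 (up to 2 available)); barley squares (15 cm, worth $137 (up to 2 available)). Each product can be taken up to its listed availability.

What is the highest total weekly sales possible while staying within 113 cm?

1336

Greedy by ratio would take rice crisps + 2×granola A + 2×honey loops: 111 cm used, total 1274.
The 49 cm tied up in rice crisps and 2×granola A is better spent on muesli mix + berry bites — total rises to 1336 (113 cm).
No other feasible combination exceeds 1336.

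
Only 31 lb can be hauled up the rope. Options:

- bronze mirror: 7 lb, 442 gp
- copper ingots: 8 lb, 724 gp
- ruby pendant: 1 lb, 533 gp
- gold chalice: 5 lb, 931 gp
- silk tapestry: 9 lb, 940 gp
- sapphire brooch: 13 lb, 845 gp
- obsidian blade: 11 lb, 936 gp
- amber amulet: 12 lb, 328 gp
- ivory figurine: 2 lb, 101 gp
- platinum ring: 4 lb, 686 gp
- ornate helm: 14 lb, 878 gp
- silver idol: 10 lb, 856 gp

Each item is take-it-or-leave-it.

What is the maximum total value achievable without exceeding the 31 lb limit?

4047

A density-first pass picks copper ingots + ruby pendant + gold chalice + silk tapestry + ivory figurine + platinum ring — 3915 at 29 lb.
Replace copper ingots with silver idol: the trade gains 132 net, giving 4047 at 31 lb.
Runner-up ruby pendant + gold chalice + silk tapestry + obsidian blade + platinum ring tops out at 4026.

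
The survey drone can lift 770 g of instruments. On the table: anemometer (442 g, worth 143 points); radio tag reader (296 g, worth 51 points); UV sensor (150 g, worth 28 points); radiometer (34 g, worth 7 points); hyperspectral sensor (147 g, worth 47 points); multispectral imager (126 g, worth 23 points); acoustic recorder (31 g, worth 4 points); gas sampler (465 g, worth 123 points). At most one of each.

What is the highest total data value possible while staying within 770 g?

222

Filling by ratio: anemometer + radiometer + hyperspectral sensor + multispectral imager for 220, with 21 g left unused.
The 160 g tied up in radiometer and multispectral imager is better spent on UV sensor + acoustic recorder — total rises to 222 (770 g).
Nothing else within 770 g beats 222.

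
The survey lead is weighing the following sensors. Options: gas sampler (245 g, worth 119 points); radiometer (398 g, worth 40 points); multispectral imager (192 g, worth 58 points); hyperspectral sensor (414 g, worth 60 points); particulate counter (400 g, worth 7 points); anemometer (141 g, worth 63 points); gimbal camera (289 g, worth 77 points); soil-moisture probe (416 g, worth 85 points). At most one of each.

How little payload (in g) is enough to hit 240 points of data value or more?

Minimise g subject to total data value ≥ 240.
gas sampler + multispectral imager + anemometer reaches 240 using 578 g.
Any bundle with less than 578 g falls short of 240.

578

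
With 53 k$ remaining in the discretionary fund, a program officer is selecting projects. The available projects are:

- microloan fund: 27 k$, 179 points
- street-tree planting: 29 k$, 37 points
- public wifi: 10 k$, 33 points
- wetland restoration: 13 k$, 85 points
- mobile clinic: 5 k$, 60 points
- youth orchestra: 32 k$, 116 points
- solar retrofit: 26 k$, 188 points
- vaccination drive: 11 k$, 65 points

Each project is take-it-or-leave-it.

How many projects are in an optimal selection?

Best achievable projected impact is 367.
microloan fund + solar retrofit hits 367 at 53 k$.
Any selection reaching 367 contains exactly 2 projects.

2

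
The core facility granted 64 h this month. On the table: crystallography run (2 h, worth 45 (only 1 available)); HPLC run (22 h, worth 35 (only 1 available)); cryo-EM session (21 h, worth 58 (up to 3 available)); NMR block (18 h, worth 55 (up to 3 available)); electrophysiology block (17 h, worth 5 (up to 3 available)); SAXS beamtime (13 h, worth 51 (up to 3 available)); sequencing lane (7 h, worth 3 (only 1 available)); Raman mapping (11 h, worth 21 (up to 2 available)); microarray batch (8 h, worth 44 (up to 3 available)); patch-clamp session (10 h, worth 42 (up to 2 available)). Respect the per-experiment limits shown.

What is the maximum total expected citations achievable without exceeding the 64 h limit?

321

Greedy by ratio would take crystallography run + SAXS beamtime + 3×microarray batch + 2×patch-clamp session: 59 h used, total 312.
Dropping patch-clamp session frees 10 h; slotting in SAXS beamtime (13 h) lifts the total to 321 at 62 h.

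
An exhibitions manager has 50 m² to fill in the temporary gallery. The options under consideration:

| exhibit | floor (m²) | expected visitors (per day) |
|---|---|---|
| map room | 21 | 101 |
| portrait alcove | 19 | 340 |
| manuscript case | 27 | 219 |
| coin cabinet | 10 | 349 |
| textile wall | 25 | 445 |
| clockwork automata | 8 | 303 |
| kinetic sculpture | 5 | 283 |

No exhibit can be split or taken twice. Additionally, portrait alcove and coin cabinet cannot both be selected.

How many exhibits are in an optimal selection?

The maximum expected visitors within 50 m² is 1380.
One optimal bundle: coin cabinet + textile wall + clockwork automata + kinetic sculpture (48 m²).
Every optimal selection uses 4 exhibits.

4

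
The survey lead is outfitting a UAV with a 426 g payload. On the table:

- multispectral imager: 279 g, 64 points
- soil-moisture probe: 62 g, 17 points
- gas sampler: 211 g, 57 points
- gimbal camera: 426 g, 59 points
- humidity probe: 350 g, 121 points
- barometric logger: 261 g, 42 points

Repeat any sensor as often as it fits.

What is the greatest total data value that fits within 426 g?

138

Best packing: soil-moisture probe + humidity probe — 412 g, 138 total.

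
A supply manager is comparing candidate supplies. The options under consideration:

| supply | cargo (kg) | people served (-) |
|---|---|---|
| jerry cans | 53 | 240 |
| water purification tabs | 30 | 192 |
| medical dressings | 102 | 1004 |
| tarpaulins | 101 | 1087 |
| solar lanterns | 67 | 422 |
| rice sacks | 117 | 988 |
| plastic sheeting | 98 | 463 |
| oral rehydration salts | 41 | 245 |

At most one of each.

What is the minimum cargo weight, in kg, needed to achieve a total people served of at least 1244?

Look for the lowest-cargo combination reaching 1244.
water purification tabs + tarpaulins: 1279 people served at 131 kg.
Below 131 kg the best achievable stays under 1244.

131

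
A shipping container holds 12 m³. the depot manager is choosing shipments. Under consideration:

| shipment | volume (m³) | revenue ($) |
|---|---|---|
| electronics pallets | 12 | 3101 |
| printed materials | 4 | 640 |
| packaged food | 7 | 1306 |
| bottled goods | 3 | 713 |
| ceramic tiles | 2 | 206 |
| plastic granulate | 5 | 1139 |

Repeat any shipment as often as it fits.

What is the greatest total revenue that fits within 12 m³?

Best packing: electronics pallets — 12 m³, 3101 total.
No other feasible combination exceeds 3101.

3101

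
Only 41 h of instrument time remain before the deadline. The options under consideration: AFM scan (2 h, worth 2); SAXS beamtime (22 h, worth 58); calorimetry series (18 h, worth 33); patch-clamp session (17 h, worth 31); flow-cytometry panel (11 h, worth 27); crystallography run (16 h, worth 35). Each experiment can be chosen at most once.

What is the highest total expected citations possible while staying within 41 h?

95

A density-first pass picks AFM scan + SAXS beamtime + flow-cytometry panel — 87 at 35 h.
Replace flow-cytometry panel with crystallography run: the trade gains 8 net, giving 95 at 40 h.
Nothing else within 41 h beats 95.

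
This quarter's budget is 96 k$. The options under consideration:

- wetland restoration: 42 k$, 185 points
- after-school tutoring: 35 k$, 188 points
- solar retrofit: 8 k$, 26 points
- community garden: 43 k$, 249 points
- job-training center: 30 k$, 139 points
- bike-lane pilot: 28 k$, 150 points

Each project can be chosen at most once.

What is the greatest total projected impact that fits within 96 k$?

477

Density check — community garden 5.79, after-school tutoring 5.37, bike-lane pilot 5.36 are the best per k$.
A density-first pass picks after-school tutoring + solar retrofit + community garden — 463 at 86 k$.
Replace solar retrofit and community garden with job-training center + bike-lane pilot: the trade gains 14 net, giving 477 at 93 k$.
Nothing else within 96 k$ beats 477.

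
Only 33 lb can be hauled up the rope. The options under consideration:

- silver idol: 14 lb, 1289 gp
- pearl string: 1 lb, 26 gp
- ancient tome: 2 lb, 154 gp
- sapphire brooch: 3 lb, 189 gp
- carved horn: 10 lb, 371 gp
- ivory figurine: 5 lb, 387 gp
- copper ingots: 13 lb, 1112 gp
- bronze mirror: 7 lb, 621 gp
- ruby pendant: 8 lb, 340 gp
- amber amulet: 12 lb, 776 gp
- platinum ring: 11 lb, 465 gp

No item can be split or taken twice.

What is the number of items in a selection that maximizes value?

4

Optimal total is 2814.
silver idol + pearl string + ivory figurine + copper ingots hits 2814 at 33 lb.
Every optimal selection uses 4 items.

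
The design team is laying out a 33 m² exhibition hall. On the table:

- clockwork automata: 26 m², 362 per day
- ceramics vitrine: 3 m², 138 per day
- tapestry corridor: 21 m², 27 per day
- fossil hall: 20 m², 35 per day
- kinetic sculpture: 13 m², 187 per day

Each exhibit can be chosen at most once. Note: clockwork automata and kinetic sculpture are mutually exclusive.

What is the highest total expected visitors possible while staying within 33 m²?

Greedy by ratio would take ceramics vitrine + kinetic sculpture: 16 m² used, total 325.
The 13 m² tied up in kinetic sculpture is better spent on clockwork automata — total rises to 500 (29 m²).
Nothing else feasible within 33 m² beats 500.

500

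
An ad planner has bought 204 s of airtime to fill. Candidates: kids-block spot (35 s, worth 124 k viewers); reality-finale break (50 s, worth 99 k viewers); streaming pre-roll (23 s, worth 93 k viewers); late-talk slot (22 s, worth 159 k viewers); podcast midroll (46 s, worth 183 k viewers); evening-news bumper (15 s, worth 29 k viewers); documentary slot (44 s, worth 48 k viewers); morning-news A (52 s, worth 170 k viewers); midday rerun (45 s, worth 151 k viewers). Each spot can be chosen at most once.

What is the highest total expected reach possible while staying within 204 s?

By expected reach per s: late-talk slot 7.23, streaming pre-roll 4.04, podcast midroll 3.98, kids-block spot 3.54 lead.
The ratio heuristic lands on kids-block spot + streaming pre-roll + late-talk slot + podcast midroll + evening-news bumper + midday rerun (739) but leaves 18 s idle.
The 38 s tied up in streaming pre-roll and evening-news bumper is better spent on morning-news A — total rises to 787 (200 s).
An exhaustive check of the 512 subsets confirms 787.

787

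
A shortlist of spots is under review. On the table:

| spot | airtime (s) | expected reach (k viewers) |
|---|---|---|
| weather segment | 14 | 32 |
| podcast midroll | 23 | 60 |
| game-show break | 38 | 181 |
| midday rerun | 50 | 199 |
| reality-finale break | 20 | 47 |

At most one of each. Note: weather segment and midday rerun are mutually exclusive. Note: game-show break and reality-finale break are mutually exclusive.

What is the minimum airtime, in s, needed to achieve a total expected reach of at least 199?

Look for the lowest-airtime combination reaching 199.
Taking midday rerun gives 199 (≥ 199) for 50 s.
Any bundle with less than 50 s falls short of 199.

50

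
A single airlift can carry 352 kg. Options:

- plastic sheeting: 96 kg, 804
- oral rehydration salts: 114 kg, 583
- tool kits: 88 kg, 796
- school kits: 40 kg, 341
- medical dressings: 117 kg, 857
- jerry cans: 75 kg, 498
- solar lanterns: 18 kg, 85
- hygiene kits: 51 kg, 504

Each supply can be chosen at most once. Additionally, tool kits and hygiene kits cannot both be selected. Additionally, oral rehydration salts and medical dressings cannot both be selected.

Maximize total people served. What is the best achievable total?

2798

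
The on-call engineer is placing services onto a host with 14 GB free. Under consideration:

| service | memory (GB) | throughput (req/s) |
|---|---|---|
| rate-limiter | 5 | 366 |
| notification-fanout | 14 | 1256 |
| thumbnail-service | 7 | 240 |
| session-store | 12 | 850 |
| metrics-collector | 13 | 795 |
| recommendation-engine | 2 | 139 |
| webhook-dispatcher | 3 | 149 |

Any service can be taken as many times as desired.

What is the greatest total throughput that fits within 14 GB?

1256

Taking notification-fanout: 14 GB used, 1256 in throughput.
Every other selection either busts 14 GB or fails to beat 1256.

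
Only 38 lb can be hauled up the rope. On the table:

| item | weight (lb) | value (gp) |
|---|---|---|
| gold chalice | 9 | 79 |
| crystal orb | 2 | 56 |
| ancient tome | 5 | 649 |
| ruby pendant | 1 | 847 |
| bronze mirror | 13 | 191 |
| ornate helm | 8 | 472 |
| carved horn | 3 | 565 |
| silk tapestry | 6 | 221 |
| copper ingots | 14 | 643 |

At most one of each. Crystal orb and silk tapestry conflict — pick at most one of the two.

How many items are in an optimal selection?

6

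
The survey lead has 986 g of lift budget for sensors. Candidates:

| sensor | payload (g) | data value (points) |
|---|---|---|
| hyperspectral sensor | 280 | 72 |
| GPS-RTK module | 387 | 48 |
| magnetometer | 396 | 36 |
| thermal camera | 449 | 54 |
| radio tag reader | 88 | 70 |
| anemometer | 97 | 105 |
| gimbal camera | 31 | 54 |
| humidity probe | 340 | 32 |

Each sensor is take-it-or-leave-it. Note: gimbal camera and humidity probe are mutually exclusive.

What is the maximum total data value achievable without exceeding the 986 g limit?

355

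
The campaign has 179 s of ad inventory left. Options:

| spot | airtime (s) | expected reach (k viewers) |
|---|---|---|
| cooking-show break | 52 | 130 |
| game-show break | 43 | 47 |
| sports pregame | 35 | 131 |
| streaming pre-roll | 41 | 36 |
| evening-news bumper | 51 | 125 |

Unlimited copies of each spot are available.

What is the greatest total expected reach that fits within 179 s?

655

Taking 5×sports pregame: 175 s used, 655 in expected reach.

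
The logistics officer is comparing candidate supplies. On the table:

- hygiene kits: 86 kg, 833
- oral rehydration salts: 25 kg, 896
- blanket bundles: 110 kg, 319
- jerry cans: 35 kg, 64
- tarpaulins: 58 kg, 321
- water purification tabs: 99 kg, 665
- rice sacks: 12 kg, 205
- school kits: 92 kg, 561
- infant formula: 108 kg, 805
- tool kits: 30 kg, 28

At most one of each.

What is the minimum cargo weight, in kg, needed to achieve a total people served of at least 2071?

Minimise kg subject to total people served ≥ 2071.
hygiene kits + oral rehydration salts + tarpaulins + rice sacks reaches 2255 using 181 kg.
Below 181 kg the best achievable stays under 2071.

181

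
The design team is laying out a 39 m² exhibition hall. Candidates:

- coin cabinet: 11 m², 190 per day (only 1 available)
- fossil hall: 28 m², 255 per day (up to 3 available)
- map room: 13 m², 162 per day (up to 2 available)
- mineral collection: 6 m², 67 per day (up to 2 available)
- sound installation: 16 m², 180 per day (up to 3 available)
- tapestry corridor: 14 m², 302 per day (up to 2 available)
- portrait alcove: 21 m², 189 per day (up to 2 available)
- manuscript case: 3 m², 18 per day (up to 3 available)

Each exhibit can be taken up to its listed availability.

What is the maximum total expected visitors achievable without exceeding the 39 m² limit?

Best packing: coin cabinet + 2×tapestry corridor — 39 m², 794 total.
Every other selection either busts 39 m² or exceeds an availability limit or fails to beat 794.

794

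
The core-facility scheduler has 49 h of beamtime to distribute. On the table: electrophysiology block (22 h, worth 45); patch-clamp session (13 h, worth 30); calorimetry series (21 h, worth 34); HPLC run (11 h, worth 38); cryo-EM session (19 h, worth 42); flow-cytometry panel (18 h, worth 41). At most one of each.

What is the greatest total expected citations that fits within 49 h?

121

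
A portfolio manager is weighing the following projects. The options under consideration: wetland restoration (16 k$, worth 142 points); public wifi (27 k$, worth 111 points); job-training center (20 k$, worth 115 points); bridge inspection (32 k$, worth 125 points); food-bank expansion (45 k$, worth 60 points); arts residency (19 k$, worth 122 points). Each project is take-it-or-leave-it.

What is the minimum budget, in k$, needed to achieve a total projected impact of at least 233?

Look for the lowest-budget combination reaching 233.
wetland restoration + arts residency: 264 projected impact at 35 k$.
Any bundle with less than 35 k$ falls short of 233.

35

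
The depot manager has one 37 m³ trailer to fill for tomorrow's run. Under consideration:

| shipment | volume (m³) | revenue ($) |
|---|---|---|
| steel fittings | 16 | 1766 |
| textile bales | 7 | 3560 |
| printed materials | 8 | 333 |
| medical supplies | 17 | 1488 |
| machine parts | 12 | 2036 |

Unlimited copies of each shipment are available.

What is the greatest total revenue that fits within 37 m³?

17800

Density check — textile bales 508.57, machine parts 169.67, steel fittings 110.38, medical supplies 87.53 are the best per m³.
Best packing: 5×textile bales — 35 m³, 17800 total.
Every other selection either busts 37 m³ or fails to beat 17800.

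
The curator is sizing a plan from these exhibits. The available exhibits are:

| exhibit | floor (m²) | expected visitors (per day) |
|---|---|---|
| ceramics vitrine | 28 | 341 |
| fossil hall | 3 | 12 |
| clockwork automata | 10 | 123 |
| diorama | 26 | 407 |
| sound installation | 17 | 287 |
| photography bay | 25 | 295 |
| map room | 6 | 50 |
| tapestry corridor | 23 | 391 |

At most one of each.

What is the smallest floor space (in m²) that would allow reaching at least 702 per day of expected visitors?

46

Minimise m² subject to total expected visitors ≥ 702.
fossil hall + diorama + sound installation: 706 expected visitors at 46 m².
Any bundle with less than 46 m² falls short of 702.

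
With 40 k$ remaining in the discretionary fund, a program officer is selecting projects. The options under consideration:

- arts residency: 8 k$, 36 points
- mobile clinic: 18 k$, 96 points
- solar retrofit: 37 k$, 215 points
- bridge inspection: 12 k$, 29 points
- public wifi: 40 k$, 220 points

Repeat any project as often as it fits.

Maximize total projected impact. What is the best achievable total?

Greedy by ratio would take solar retrofit: 37 k$ used, total 215.
Replace solar retrofit with public wifi: the trade gains 5 net, giving 220 at 40 k$.
No other feasible combination exceeds 220.

220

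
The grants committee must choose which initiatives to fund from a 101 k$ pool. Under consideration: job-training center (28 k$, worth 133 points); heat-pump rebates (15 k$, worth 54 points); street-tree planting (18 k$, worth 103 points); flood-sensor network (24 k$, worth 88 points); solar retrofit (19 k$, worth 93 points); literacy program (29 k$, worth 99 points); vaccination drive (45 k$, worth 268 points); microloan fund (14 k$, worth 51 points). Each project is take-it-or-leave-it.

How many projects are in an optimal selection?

4

The maximum projected impact within 101 k$ is 518.
One optimal bundle: heat-pump rebates + street-tree planting + solar retrofit + vaccination drive (97 k$).
Any selection reaching 518 contains exactly 4 projects.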